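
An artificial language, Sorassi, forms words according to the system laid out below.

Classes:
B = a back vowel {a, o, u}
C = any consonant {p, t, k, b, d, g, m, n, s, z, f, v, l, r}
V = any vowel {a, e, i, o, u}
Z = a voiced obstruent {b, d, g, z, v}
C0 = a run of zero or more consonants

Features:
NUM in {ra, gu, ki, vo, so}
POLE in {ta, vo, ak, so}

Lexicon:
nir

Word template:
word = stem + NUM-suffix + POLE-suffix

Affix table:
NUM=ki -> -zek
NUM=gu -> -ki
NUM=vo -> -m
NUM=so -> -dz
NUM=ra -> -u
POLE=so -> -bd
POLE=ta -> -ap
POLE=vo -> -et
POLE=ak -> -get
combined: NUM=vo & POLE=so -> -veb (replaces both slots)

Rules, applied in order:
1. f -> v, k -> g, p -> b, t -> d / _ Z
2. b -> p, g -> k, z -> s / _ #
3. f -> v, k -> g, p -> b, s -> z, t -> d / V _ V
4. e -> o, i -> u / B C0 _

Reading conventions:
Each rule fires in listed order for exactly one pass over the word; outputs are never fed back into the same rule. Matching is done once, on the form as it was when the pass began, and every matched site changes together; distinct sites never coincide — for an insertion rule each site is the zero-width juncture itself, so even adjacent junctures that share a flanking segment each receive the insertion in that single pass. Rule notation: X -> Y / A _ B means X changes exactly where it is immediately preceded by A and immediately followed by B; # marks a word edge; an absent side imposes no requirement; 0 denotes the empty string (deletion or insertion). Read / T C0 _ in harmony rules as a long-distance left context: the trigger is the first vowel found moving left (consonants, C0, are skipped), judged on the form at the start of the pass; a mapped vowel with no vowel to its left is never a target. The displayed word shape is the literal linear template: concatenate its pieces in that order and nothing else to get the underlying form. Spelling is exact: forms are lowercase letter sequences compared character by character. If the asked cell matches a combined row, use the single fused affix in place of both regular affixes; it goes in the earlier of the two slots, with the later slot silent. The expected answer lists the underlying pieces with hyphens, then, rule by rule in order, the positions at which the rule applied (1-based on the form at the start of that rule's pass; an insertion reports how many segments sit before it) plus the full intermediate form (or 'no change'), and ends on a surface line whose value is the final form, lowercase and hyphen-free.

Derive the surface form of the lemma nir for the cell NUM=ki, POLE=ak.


underlying: nir-zek-get
1. f -> v, k -> g, p -> b, t -> d / _ Z: fires at position(s) 6: nirzegget
2. b -> p, g -> k, z -> s / _ #: no change
3. f -> v, k -> g, p -> b, s -> z, t -> d / V _ V: no change
4. e -> o, i -> u / B C0 _: no change
surface: nirzegget


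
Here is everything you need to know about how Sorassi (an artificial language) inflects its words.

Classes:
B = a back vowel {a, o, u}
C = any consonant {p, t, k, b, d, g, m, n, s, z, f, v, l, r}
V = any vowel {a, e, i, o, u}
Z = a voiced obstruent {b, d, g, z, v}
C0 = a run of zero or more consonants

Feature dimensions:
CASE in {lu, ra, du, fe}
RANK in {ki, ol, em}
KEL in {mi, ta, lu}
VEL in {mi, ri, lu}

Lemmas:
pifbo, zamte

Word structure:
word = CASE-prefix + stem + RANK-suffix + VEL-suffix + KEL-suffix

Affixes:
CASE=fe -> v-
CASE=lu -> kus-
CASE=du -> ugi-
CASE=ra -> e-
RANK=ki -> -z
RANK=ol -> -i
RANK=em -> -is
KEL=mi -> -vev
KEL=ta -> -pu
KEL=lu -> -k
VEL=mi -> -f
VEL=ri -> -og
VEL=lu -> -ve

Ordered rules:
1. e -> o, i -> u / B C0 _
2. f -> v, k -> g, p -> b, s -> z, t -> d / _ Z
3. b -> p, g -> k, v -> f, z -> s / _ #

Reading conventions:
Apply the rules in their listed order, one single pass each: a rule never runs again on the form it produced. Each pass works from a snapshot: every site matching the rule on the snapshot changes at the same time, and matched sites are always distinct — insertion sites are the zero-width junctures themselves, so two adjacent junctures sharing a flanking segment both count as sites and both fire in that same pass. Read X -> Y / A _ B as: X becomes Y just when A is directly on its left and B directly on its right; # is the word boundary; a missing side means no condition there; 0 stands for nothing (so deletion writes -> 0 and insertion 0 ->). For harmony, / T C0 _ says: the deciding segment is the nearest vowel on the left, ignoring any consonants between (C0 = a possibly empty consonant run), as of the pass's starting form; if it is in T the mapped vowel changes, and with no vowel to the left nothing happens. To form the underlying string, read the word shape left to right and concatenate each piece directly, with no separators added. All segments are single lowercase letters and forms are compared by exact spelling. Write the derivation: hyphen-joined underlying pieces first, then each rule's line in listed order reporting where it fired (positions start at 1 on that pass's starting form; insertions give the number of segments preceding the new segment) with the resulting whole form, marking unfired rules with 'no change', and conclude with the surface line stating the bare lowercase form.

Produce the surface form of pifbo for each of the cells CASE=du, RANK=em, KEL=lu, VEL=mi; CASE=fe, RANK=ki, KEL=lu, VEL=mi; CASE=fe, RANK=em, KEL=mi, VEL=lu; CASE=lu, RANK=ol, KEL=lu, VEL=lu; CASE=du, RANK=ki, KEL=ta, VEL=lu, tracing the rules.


cell CASE=du, RANK=em, KEL=lu, VEL=mi:
underlying: ugi-pifbo-is-f-k
1. e -> o, i -> u / B C0 _: fires at position(s) 3, 9: ugupifbousfk
2. f -> v, k -> g, p -> b, s -> z, t -> d / _ Z: fires at position(s) 6: ugupivbousfk
3. b -> p, g -> k, v -> f, z -> s / _ #: no change
surface: ugupivbousfk

cell CASE=fe, RANK=ki, KEL=lu, VEL=mi:
underlying: v-pifbo-z-f-k
1. e -> o, i -> u / B C0 _: no change
2. f -> v, k -> g, p -> b, s -> z, t -> d / _ Z: fires at position(s) 4: vpivbozfk
3. b -> p, g -> k, v -> f, z -> s / _ #: no change
surface: vpivbozfk

cell CASE=fe, RANK=em, KEL=mi, VEL=lu:
underlying: v-pifbo-is-ve-vev
1. e -> o, i -> u / B C0 _: fires at position(s) 7: vpifbousvevev
2. f -> v, k -> g, p -> b, s -> z, t -> d / _ Z: fires at position(s) 4, 8: vpivbouzvevev
3. b -> p, g -> k, v -> f, z -> s / _ #: fires at position(s) 13: vpivbouzvevef
surface: vpivbouzvevef

cell CASE=lu, RANK=ol, KEL=lu, VEL=lu:
underlying: kus-pifbo-i-ve-k
1. e -> o, i -> u / B C0 _: fires at position(s) 5, 9: kuspufbouvek
2. f -> v, k -> g, p -> b, s -> z, t -> d / _ Z: fires at position(s) 6: kuspuvbouvek
3. b -> p, g -> k, v -> f, z -> s / _ #: no change
surface: kuspuvbouvek

cell CASE=du, RANK=ki, KEL=ta, VEL=lu:
underlying: ugi-pifbo-z-ve-pu
1. e -> o, i -> u / B C0 _: fires at position(s) 3, 11: ugupifbozvopu
2. f -> v, k -> g, p -> b, s -> z, t -> d / _ Z: fires at position(s) 6: ugupivbozvopu
3. b -> p, g -> k, v -> f, z -> s / _ #: no change
surface: ugupivbozvopu


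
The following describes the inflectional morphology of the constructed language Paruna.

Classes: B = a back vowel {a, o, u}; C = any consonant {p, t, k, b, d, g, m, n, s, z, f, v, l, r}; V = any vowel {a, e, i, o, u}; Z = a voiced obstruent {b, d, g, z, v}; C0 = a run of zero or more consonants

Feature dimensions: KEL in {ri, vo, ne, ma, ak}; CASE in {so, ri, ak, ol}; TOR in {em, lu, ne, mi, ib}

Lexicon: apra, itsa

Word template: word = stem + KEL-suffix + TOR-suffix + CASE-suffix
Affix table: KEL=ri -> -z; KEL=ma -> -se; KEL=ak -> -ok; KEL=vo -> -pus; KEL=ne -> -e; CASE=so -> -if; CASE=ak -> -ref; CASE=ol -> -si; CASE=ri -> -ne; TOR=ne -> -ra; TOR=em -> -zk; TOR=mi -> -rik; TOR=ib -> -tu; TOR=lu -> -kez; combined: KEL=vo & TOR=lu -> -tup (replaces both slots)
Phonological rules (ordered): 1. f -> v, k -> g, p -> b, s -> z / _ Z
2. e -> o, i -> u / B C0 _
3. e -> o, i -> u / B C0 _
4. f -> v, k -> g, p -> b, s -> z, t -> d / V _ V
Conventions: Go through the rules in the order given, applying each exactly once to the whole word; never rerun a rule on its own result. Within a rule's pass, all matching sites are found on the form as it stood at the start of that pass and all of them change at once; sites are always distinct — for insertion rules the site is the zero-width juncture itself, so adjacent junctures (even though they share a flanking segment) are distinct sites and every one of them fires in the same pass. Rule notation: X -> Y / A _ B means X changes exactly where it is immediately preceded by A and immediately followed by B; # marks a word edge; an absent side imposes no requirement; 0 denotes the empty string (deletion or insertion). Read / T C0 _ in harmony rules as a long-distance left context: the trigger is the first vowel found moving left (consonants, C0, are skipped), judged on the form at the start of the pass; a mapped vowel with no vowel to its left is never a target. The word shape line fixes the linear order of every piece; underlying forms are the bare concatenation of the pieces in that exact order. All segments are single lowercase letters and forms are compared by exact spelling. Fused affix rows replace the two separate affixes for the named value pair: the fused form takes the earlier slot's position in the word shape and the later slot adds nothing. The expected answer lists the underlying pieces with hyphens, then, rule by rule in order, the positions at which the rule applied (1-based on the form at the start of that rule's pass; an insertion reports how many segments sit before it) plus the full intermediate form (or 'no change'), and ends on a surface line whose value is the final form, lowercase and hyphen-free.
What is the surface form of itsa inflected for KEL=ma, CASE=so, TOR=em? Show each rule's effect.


underlying: itsa-se-zk-if
1. f -> v, k -> g, p -> b, s -> z / _ Z: no change
2. e -> o, i -> u / B C0 _: fires at position(s) 6: itsasozkif
3. e -> o, i -> u / B C0 _: fires at position(s) 9: itsasozkuf
4. f -> v, k -> g, p -> b, s -> z, t -> d / V _ V: fires at position(s) 5: itsazozkuf
surface: itsazozkuf


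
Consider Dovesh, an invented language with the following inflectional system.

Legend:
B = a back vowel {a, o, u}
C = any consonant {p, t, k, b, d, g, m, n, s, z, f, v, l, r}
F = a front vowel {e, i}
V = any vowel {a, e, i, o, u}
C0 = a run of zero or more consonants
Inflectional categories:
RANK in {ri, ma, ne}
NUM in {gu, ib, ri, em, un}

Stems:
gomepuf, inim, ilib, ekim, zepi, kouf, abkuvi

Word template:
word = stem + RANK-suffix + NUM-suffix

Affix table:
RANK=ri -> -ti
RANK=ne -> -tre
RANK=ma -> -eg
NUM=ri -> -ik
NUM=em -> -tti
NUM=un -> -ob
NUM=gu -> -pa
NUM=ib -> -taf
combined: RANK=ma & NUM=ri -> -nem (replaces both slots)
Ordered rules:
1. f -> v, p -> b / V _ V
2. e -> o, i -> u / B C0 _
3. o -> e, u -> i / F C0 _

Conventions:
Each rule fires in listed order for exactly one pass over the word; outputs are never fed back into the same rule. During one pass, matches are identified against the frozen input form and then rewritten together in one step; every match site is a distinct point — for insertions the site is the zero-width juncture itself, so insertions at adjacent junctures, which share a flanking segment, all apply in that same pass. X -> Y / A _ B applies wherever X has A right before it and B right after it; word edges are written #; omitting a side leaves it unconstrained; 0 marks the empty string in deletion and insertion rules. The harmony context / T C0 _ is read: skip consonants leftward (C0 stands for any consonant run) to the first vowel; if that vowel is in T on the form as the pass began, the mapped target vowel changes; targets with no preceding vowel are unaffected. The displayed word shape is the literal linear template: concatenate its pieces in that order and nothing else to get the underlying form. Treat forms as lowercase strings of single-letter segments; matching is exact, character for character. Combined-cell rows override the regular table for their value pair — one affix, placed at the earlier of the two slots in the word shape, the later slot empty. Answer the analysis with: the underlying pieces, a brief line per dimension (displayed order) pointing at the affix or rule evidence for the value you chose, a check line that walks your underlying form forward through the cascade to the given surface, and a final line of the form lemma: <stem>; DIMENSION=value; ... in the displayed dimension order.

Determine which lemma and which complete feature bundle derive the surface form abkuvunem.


underlying: abkuvi-nem
RANK=ma - signalled by the combined affix row
NUM=ri - signalled by the combined affix row
check: abkuvinem -> abkuvinem -> abkuvunem -> abkuvunem
lemma: abkuvi; RANK=ma; NUM=ri


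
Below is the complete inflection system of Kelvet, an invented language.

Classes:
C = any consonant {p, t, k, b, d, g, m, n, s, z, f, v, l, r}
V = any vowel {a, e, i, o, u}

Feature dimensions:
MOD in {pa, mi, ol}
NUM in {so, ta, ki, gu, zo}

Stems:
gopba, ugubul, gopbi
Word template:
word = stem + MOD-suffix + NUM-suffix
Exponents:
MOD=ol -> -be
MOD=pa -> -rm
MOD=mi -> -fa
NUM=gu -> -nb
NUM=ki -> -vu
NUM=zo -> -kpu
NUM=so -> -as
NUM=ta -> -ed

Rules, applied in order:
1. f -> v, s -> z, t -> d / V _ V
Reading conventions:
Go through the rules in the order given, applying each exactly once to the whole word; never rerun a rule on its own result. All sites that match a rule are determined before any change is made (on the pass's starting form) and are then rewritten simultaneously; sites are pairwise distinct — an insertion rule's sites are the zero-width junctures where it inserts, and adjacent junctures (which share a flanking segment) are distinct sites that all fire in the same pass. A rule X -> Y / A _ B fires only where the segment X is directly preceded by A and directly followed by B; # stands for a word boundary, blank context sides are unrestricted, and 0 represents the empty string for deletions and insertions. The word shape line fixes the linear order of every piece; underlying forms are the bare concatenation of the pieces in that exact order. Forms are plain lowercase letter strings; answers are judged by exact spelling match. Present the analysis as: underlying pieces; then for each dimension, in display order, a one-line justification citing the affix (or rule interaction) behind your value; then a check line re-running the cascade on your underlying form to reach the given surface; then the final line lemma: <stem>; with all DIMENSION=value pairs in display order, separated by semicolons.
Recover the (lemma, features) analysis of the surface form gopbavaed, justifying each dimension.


underlying: gopba-fa-ed
MOD=mi - signalled by the affix -fa
NUM=ta - signalled by the affix -ed
check: gopbafaed -> gopbavaed
lemma: gopba; MOD=mi; NUM=ta


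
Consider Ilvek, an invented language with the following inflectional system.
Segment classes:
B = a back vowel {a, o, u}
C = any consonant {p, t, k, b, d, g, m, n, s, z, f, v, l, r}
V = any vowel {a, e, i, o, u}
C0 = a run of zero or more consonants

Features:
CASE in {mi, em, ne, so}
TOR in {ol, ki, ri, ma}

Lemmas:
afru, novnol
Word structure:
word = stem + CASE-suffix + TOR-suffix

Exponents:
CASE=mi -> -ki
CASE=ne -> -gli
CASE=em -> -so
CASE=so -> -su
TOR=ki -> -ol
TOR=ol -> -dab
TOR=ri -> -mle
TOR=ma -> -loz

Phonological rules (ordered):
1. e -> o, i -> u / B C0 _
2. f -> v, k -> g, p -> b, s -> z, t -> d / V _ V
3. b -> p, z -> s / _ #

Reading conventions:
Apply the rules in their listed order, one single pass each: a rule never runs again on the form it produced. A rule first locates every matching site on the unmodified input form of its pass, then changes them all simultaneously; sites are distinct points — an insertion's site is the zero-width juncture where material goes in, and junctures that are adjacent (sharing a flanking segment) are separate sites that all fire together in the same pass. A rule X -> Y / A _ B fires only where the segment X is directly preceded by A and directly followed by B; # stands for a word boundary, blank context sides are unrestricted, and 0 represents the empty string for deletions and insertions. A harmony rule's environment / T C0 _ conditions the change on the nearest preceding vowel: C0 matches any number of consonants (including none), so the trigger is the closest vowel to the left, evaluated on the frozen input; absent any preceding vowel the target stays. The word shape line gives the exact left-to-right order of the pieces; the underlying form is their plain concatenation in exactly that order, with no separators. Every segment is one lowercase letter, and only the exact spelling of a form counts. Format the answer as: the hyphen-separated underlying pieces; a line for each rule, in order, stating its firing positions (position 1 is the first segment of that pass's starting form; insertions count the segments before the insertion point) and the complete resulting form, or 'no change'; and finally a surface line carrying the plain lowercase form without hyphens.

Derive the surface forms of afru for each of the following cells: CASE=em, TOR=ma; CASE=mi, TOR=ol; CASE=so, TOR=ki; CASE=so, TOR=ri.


cell CASE=em, TOR=ma:
underlying: afru-so-loz
1. e -> o, i -> u / B C0 _: no change
2. f -> v, k -> g, p -> b, s -> z, t -> d / V _ V: fires at position(s) 5: afruzoloz
3. b -> p, z -> s / _ #: fires at position(s) 9: afruzolos
surface: afruzolos

cell CASE=mi, TOR=ol:
underlying: afru-ki-dab
1. e -> o, i -> u / B C0 _: fires at position(s) 6: afrukudab
2. f -> v, k -> g, p -> b, s -> z, t -> d / V _ V: fires at position(s) 5: afrugudab
3. b -> p, z -> s / _ #: fires at position(s) 9: afrugudap
surface: afrugudap

cell CASE=so, TOR=ki:
underlying: afru-su-ol
1. e -> o, i -> u / B C0 _: no change
2. f -> v, k -> g, p -> b, s -> z, t -> d / V _ V: fires at position(s) 5: afruzuol
3. b -> p, z -> s / _ #: no change
surface: afruzuol

cell CASE=so, TOR=ri:
underlying: afru-su-mle
1. e -> o, i -> u / B C0 _: fires at position(s) 9: afrusumlo
2. f -> v, k -> g, p -> b, s -> z, t -> d / V _ V: fires at position(s) 5: afruzumlo
3. b -> p, z -> s / _ #: no change
surface: afruzumlo


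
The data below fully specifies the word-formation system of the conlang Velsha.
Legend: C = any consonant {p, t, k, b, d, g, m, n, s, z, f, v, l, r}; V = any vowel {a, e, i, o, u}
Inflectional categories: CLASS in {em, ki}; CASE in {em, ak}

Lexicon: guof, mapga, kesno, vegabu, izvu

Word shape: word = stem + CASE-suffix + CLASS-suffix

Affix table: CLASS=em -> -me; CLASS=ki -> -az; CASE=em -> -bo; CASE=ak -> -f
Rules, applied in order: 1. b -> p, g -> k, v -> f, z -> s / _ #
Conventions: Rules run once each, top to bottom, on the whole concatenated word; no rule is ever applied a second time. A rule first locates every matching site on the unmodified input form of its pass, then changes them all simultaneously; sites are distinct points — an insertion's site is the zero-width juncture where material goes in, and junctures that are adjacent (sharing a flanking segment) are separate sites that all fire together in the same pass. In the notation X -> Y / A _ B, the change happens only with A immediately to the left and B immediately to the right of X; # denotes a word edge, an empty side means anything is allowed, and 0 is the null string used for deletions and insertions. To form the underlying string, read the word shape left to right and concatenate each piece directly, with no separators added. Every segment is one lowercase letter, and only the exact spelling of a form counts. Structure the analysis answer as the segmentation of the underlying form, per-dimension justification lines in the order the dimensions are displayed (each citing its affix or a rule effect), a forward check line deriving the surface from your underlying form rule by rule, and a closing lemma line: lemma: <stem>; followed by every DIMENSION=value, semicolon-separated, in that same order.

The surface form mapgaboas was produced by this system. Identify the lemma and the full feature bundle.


underlying: mapga-bo-az
CLASS=ki - signalled by the affix -az
CASE=em - signalled by the affix -bo
check: mapgaboaz -> mapgaboas
lemma: mapga; CLASS=ki; CASE=em


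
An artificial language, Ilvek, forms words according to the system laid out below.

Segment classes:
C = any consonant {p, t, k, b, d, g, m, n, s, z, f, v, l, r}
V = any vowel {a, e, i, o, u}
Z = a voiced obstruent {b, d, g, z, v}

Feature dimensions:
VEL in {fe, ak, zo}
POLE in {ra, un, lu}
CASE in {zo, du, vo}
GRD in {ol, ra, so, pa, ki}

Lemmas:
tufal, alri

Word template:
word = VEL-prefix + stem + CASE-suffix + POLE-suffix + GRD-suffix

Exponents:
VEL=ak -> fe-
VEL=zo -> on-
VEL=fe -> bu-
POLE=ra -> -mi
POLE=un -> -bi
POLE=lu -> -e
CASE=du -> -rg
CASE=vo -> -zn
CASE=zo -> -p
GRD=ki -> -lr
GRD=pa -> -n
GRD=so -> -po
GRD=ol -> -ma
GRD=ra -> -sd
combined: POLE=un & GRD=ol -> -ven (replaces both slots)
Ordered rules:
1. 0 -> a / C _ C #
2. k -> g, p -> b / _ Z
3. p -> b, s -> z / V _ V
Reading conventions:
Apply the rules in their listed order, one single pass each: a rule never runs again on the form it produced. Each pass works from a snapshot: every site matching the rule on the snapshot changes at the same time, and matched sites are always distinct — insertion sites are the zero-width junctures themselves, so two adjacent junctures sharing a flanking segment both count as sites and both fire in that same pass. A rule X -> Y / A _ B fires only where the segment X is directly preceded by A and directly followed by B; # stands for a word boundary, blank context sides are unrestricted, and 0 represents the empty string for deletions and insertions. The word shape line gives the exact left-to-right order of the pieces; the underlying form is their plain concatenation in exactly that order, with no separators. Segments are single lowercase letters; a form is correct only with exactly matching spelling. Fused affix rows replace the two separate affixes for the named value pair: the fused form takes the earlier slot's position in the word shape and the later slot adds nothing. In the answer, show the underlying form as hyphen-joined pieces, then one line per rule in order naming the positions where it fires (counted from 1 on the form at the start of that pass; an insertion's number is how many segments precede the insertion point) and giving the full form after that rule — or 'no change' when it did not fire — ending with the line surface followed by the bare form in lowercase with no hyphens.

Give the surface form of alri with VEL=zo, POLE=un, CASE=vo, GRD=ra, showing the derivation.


underlying: on-alri-zn-bi-sd
1. 0 -> a / C _ C #: inserts after position(s) 11: onalriznbisad
2. k -> g, p -> b / _ Z: no change
3. p -> b, s -> z / V _ V: fires at position(s) 11: onalriznbizad
surface: onalriznbizad


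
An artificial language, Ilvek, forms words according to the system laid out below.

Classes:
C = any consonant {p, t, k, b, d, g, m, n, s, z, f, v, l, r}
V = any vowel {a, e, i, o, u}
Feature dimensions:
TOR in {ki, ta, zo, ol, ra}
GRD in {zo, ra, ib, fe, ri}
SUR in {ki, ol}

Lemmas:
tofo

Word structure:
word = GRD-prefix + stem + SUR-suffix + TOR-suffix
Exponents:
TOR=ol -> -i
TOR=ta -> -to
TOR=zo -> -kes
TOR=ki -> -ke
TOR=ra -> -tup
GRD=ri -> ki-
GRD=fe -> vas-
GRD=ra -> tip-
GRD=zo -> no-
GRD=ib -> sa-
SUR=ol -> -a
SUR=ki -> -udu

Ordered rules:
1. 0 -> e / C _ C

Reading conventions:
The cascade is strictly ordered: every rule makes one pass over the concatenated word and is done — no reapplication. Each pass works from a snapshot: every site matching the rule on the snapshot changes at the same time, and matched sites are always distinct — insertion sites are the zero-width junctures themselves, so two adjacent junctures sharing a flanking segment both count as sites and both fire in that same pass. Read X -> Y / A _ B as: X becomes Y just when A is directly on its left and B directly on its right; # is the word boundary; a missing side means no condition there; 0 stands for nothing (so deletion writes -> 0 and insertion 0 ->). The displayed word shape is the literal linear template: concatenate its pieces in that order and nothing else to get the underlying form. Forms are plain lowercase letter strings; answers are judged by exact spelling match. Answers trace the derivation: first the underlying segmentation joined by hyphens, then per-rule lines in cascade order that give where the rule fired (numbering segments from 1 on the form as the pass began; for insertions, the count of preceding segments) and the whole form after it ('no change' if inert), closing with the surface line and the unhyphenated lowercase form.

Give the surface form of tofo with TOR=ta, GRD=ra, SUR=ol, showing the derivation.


underlying: tip-tofo-a-to
1. 0 -> e / C _ C: inserts after position(s) 3: tipetofoato
surface: tipetofoato


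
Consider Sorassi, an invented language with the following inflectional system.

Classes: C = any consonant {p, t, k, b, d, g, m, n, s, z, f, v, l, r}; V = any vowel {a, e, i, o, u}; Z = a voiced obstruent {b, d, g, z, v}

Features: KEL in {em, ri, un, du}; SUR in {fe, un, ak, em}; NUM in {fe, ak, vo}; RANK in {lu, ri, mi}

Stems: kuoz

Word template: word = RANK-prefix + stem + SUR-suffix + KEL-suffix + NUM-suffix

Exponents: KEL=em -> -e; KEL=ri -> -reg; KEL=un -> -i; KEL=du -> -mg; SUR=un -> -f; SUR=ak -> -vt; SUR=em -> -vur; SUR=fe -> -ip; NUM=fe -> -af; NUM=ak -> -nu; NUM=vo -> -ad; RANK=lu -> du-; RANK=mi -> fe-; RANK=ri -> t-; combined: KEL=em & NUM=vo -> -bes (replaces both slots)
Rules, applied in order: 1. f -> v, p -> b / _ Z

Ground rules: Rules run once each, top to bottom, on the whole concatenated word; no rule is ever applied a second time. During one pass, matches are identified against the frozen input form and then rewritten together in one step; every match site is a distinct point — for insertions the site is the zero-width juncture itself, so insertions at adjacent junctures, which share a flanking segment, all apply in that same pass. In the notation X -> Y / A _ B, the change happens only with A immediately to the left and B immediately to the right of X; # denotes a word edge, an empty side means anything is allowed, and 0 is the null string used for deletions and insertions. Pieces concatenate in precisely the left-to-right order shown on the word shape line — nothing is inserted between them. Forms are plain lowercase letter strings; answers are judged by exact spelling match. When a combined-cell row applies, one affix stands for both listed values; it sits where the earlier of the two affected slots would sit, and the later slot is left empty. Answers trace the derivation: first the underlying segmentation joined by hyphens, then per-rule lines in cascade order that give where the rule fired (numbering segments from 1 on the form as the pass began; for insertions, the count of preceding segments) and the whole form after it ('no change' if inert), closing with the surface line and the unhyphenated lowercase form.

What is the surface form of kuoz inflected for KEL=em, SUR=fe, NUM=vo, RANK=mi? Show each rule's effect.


underlying: fe-kuoz-ip-bes
1. f -> v, p -> b / _ Z: fires at position(s) 8: fekuozibbes
surface: fekuozibbes


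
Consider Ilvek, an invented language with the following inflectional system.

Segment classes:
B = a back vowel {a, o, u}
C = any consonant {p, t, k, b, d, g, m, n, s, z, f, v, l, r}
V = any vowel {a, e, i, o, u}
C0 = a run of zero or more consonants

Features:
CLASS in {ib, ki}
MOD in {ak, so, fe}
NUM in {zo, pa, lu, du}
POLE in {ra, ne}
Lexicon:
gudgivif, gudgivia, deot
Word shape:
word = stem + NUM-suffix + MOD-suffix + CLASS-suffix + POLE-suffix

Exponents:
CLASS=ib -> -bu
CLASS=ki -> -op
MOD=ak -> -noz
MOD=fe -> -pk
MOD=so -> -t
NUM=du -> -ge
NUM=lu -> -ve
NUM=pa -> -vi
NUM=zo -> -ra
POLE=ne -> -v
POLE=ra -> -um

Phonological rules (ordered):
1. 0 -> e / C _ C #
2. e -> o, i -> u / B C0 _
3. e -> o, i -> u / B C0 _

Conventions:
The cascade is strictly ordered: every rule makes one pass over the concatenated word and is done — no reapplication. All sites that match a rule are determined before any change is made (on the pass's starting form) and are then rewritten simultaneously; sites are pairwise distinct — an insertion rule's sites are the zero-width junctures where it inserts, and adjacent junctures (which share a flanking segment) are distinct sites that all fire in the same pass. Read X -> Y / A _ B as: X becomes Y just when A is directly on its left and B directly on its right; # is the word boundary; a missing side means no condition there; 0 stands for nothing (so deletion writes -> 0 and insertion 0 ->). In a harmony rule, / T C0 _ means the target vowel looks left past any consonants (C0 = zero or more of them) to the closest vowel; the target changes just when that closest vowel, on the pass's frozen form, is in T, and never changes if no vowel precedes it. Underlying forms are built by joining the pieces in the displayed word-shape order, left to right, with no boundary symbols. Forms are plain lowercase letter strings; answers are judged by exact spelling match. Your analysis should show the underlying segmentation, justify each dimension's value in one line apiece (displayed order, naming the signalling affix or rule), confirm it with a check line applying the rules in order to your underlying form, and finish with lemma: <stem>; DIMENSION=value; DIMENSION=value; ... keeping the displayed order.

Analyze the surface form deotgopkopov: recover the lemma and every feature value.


underlying: deot-ge-pk-op-v
CLASS=ki - signalled by the affix -op
MOD=fe - signalled by the affix -pk
NUM=du - signalled by the affix -ge
POLE=ne - signalled by the affix -v
check: deotgepkopv -> deotgepkopev -> deotgopkopov -> deotgopkopov
lemma: deot; CLASS=ki; MOD=fe; NUM=du; POLE=ne


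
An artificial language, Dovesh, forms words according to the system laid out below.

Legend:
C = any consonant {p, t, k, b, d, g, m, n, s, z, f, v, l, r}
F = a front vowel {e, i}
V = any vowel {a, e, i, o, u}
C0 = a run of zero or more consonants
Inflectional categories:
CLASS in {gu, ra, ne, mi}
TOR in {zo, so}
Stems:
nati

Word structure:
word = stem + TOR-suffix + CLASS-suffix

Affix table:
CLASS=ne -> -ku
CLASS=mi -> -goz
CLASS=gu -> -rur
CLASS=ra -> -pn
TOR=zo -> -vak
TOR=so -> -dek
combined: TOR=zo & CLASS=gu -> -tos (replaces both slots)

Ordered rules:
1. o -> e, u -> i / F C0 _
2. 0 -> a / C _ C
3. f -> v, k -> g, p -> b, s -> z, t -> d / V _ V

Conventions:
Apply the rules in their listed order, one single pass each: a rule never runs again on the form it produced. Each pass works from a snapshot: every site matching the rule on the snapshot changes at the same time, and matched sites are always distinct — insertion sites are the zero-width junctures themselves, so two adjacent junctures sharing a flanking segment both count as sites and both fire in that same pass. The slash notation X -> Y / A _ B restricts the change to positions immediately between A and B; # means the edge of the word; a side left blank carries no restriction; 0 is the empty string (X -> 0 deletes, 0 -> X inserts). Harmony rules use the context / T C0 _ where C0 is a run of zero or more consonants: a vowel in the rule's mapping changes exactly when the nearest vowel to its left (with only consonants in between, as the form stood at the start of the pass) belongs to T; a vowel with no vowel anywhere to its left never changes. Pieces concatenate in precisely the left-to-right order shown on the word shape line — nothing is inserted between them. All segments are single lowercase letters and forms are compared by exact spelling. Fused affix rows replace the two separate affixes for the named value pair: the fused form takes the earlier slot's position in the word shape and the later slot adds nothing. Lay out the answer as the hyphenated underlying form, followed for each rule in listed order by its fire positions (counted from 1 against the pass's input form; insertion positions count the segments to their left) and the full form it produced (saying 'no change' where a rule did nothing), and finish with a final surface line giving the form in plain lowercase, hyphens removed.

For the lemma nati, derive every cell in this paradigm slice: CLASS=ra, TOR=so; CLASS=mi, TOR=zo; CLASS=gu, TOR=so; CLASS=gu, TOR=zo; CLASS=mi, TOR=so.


cell CLASS=ra, TOR=so:
underlying: nati-dek-pn
1. o -> e, u -> i / F C0 _: no change
2. 0 -> a / C _ C: inserts after position(s) 7, 8: natidekapan
3. f -> v, k -> g, p -> b, s -> z, t -> d / V _ V: fires at position(s) 3, 7, 9: nadidegaban
surface: nadidegaban

cell CLASS=mi, TOR=zo:
underlying: nati-vak-goz
1. o -> e, u -> i / F C0 _: no change
2. 0 -> a / C _ C: inserts after position(s) 7: nativakagoz
3. f -> v, k -> g, p -> b, s -> z, t -> d / V _ V: fires at position(s) 3, 7: nadivagagoz
surface: nadivagagoz

cell CLASS=gu, TOR=so:
underlying: nati-dek-rur
1. o -> e, u -> i / F C0 _: fires at position(s) 9: natidekrir
2. 0 -> a / C _ C: inserts after position(s) 7: natidekarir
3. f -> v, k -> g, p -> b, s -> z, t -> d / V _ V: fires at position(s) 3, 7: nadidegarir
surface: nadidegarir

cell CLASS=gu, TOR=zo:
underlying: nati-tos
1. o -> e, u -> i / F C0 _: fires at position(s) 6: natites
2. 0 -> a / C _ C: no change
3. f -> v, k -> g, p -> b, s -> z, t -> d / V _ V: fires at position(s) 3, 5: nadides
surface: nadides

cell CLASS=mi, TOR=so:
underlying: nati-dek-goz
1. o -> e, u -> i / F C0 _: fires at position(s) 9: natidekgez
2. 0 -> a / C _ C: inserts after position(s) 7: natidekagez
3. f -> v, k -> g, p -> b, s -> z, t -> d / V _ V: fires at position(s) 3, 7: nadidegagez
surface: nadidegagez


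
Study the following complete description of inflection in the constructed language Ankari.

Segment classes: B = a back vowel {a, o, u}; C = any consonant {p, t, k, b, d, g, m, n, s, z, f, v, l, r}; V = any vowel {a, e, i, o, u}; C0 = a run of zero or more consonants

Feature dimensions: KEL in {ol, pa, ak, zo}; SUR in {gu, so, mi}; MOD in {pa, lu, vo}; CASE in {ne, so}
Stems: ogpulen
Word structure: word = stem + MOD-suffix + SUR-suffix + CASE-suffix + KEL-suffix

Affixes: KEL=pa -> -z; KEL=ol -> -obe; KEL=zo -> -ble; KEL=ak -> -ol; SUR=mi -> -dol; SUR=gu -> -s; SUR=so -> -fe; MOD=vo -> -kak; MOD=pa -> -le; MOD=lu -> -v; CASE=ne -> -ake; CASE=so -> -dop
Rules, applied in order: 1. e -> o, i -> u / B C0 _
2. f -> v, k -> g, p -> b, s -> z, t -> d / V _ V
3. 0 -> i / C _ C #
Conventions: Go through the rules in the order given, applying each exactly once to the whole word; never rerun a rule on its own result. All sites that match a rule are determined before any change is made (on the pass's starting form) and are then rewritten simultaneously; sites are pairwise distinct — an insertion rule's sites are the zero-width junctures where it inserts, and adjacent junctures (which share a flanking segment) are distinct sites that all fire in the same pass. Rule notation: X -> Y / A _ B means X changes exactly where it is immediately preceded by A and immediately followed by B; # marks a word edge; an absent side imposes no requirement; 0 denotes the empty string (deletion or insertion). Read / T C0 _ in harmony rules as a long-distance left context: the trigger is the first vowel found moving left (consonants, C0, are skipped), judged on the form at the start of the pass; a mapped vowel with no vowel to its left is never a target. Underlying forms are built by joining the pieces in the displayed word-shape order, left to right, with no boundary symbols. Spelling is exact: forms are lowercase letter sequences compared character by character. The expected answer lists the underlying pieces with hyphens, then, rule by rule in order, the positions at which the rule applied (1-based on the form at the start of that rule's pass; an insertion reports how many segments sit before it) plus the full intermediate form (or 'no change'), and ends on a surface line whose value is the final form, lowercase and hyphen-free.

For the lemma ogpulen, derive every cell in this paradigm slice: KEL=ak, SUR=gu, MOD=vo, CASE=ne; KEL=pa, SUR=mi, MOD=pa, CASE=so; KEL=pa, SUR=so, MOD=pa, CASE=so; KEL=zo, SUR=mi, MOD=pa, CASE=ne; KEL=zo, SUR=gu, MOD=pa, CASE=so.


cell KEL=ak, SUR=gu, MOD=vo, CASE=ne:
underlying: ogpulen-kak-s-ake-ol
1. e -> o, i -> u / B C0 _: fires at position(s) 6, 14: ogpulonkaksakool
2. f -> v, k -> g, p -> b, s -> z, t -> d / V _ V: fires at position(s) 13: ogpulonkaksagool
3. 0 -> i / C _ C #: no change
surface: ogpulonkaksagool

cell KEL=pa, SUR=mi, MOD=pa, CASE=so:
underlying: ogpulen-le-dol-dop-z
1. e -> o, i -> u / B C0 _: fires at position(s) 6: ogpulonledoldopz
2. f -> v, k -> g, p -> b, s -> z, t -> d / V _ V: no change
3. 0 -> i / C _ C #: inserts after position(s) 15: ogpulonledoldopiz
surface: ogpulonledoldopiz

cell KEL=pa, SUR=so, MOD=pa, CASE=so:
underlying: ogpulen-le-fe-dop-z
1. e -> o, i -> u / B C0 _: fires at position(s) 6: ogpulonlefedopz
2. f -> v, k -> g, p -> b, s -> z, t -> d / V _ V: fires at position(s) 10: ogpulonlevedopz
3. 0 -> i / C _ C #: inserts after position(s) 14: ogpulonlevedopiz
surface: ogpulonlevedopiz

cell KEL=zo, SUR=mi, MOD=pa, CASE=ne:
underlying: ogpulen-le-dol-ake-ble
1. e -> o, i -> u / B C0 _: fires at position(s) 6, 15: ogpulonledolakoble
2. f -> v, k -> g, p -> b, s -> z, t -> d / V _ V: fires at position(s) 14: ogpulonledolagoble
3. 0 -> i / C _ C #: no change
surface: ogpulonledolagoble

cell KEL=zo, SUR=gu, MOD=pa, CASE=so:
underlying: ogpulen-le-s-dop-ble
1. e -> o, i -> u / B C0 _: fires at position(s) 6, 16: ogpulonlesdopblo
2. f -> v, k -> g, p -> b, s -> z, t -> d / V _ V: no change
3. 0 -> i / C _ C #: no change
surface: ogpulonlesdopblo


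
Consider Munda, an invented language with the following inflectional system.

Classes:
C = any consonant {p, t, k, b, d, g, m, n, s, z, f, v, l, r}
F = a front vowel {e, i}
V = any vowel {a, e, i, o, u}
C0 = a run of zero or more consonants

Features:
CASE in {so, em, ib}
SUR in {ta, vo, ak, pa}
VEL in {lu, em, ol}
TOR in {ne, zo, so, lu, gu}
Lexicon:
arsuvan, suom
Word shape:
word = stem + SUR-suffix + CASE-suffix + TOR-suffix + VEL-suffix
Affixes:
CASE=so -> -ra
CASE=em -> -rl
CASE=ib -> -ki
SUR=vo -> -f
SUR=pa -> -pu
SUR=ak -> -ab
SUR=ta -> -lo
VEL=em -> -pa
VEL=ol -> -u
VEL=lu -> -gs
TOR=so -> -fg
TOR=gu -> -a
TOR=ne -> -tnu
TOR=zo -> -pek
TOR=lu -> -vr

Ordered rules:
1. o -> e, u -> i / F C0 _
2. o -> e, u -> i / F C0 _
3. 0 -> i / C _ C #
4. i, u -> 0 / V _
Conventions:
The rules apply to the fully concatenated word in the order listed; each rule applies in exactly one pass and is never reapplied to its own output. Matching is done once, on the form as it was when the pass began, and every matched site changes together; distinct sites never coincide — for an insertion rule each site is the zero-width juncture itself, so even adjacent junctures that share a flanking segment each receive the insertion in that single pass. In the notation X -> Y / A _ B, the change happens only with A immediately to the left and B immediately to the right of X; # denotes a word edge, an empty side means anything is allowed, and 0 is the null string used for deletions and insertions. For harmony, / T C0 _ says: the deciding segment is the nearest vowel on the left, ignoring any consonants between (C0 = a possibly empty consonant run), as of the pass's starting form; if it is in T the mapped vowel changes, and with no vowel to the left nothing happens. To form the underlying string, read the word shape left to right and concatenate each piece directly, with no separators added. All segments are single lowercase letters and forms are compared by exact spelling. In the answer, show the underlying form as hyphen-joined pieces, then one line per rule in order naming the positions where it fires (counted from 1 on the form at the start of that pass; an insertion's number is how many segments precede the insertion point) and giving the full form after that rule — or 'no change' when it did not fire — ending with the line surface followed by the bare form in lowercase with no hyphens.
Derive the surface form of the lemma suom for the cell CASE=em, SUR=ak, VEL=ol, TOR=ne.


underlying: suom-ab-rl-tnu-u
1. o -> e, u -> i / F C0 _: no change
2. o -> e, u -> i / F C0 _: no change
3. 0 -> i / C _ C #: no change
4. i, u -> 0 / V _: fires at position(s) 12: suomabrltnu
surface: suomabrltnu


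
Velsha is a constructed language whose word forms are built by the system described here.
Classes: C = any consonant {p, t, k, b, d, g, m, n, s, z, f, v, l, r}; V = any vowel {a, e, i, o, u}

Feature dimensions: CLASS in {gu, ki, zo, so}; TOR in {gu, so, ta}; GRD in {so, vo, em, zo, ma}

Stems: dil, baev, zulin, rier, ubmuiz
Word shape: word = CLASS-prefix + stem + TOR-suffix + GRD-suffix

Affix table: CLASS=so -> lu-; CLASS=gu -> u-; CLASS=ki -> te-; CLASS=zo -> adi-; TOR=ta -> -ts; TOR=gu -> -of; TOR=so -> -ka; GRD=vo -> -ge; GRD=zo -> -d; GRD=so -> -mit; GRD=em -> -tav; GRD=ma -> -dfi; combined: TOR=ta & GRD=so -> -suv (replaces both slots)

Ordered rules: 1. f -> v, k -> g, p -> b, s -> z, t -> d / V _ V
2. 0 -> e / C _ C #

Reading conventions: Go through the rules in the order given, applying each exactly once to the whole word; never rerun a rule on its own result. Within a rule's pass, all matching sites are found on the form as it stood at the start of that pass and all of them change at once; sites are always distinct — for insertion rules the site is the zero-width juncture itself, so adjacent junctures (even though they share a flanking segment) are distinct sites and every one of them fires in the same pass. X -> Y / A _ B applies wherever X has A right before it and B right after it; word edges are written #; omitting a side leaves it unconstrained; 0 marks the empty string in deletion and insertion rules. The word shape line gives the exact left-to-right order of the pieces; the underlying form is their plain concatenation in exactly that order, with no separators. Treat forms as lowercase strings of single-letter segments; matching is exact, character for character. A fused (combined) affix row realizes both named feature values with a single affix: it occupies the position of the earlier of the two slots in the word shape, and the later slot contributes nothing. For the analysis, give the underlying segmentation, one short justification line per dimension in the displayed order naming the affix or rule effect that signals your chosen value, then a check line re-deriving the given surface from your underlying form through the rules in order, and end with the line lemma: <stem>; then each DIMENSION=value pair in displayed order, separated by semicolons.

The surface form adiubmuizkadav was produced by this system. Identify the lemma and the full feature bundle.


underlying: adi-ubmuiz-ka-tav
CLASS=zo - signalled by the affix adi-
TOR=so - signalled by the affix -ka
GRD=em - signalled by the affix -tav
check: adiubmuizkatav -> adiubmuizkadav -> adiubmuizkadav
lemma: ubmuiz; CLASS=zo; TOR=so; GRD=em
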